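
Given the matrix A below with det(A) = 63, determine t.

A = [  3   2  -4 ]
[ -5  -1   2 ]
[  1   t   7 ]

Expanding along the row containing t, det(A) is linear in t: det(A) = (14)·t + (49).
Set (14)·t + (49) = 63  ⇒  (14)·t = 14  ⇒  t = 1.

1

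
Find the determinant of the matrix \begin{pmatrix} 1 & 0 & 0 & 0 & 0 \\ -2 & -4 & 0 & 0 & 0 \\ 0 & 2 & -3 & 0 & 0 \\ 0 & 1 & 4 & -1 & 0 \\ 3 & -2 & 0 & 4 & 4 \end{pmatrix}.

The determinant is -48.

The matrix is lower triangular, so the determinant is the product of the diagonal entries:
det = (1) · (-4) · (-3) · (-1) · (4) = -48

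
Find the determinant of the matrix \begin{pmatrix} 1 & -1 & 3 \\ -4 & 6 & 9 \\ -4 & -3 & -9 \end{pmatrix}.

153

Expand along row 1:
  + 1 · |6 9; -3 -9| = 1·(-54 − (-27)) = -27
  − (-1) · |-4 9; -4 -9| = −(-1)·(36 − (-36)) = 72
  + 3 · |-4 6; -4 -3| = 3·(12 − (-24)) = 108
Sum: (-27) + (72) + (108) = 153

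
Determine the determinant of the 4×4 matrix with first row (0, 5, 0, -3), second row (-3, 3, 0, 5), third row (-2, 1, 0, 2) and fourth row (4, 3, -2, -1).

Expand along column 3 (it has 3 zeros):
  − (-2) · M_43   where M_43 = det([0 5 -3; -3 3 5; -2 1 2]) = -29
det = (-1)·(-2)·(-29) = -58

The determinant is -58.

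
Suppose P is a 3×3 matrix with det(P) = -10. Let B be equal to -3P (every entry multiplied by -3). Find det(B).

The determinant is 270.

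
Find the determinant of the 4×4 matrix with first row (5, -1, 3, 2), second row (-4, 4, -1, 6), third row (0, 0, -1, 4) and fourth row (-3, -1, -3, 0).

The determinant is -48.

Expand along row 3 (it has 2 zeros):
  + (-1) · M_33   where M_33 = det([5 -1 2; -4 4 6; -3 -1 0]) = 80
  − (4) · M_34   where M_34 = det([5 -1 3; -4 4 -1; -3 -1 -3]) = -8
det = (+1)·(-1)·(80) + (-1)·(4)·(-8) = -48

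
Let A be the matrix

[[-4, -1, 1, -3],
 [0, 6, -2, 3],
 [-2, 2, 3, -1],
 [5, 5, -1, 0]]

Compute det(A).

423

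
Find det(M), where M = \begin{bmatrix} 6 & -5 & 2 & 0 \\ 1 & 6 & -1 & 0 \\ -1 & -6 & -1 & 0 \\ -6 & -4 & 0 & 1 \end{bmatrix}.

det(M) = -82

Expand along column 4 (it has 3 zeros):
  + (1) · M_44   where M_44 = det([6 -5 2; 1 6 -1; -1 -6 -1]) = -82
det = (+1)·(1)·(-82) = -82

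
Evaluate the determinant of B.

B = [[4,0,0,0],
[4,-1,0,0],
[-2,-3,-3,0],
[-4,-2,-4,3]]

36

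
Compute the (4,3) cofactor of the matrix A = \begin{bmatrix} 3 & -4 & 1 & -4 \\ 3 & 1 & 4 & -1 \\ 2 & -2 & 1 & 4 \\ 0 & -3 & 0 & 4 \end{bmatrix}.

Delete row 4 and column 3; the remaining 3×3 submatrix is [3 -4 -4; 3 1 -1; 2 -2 4].
Its determinant is 94.
The cofactor carries sign (−1)^(4+3) = −1, so C_{4,3} = −(94) = -94.

-94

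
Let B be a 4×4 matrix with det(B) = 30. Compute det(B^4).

det(B^4) = (det B)^4 = (30)^4 = 810000

The determinant is 810000.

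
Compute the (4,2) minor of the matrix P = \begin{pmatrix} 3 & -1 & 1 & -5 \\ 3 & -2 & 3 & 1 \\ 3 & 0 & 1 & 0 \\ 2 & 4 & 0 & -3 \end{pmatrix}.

The minor is 30.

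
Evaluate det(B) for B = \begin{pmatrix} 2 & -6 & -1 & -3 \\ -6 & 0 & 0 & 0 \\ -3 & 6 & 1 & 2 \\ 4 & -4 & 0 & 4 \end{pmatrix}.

det(B) = -24

Expand along row 2 (it has 3 zeros):
  − (-6) · M_21   where M_21 = det([-6 -1 -3; 6 1 2; -4 0 4]) = -4
det = (-1)·(-6)·(-4) = -24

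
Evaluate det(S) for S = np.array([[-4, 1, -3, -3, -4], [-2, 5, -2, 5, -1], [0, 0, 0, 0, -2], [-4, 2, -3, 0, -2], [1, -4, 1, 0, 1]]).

Expand along row 3 (it has 4 zeros):
  + (-2) · M_35   where M_35 = det([-4 1 -3 -3; -2 5 -2 5; -4 2 -3 0; 1 -4 1 0]) = -14
det = (+1)·(-2)·(-14) = 28

The determinant is 28.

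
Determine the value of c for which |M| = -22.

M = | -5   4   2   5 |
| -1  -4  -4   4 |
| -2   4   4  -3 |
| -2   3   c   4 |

Expanding along the row containing c, det(M) is linear in c: det(M) = (84)·c + (-106).
Set (84)·c + (-106) = -22  ⇒  (84)·c = 84  ⇒  c = 1.

c = 1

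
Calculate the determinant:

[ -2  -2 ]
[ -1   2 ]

det = (-2)·2 − (-2)·(-1) = -4 − 2 = -6

The determinant is -6.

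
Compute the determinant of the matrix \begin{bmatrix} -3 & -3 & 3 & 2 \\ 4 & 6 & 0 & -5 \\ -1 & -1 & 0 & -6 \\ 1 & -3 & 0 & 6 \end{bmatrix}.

-348

Expand along column 3 (it has 3 zeros):
  + (3) · M_13   where M_13 = det([4 6 -5; -1 -1 -6; 1 -3 6]) = -116
det = (+1)·(3)·(-116) = -348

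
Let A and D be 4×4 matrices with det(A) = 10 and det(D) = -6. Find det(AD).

|AD| = -60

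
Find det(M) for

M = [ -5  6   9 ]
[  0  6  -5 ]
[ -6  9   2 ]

219

Expand along column 1:
  + (-5) · |6 -5; 9 2| = (-5)·(12 − (-45)) = -285
  + (-6) · |6 9; 6 -5| = (-6)·(-30 − 54) = 504
Sum: (-285) + (504) = 219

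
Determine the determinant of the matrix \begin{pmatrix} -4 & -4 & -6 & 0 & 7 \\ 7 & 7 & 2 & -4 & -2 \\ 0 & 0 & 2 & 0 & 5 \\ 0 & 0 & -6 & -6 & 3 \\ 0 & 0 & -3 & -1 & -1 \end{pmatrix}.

The matrix is block upper-triangular with a 2×2 block and a 3×3 block on the diagonal, so its determinant equals the product of the determinants of the diagonal blocks.
det of the 2×2 block = 0
det of the 3×3 block = -42
det = (0)·(-42) = 0

0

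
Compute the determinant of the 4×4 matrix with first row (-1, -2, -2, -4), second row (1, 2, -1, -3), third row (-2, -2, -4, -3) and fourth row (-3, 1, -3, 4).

51

Expand along row 1:
  + (-1) · M_11   where M_11 = det([2 -1 -3; -2 -4 -3; 1 -3 4]) = -85
  − (-2) · M_12   where M_12 = det([1 -1 -3; -2 -4 -3; -3 -3 4]) = -24
  + (-2) · M_13   where M_13 = det([1 2 -3; -2 -2 -3; -3 1 4]) = 53
  − (-4) · M_14   where M_14 = det([1 2 -1; -2 -2 -4; -3 1 -3]) = 30
det = (+1)·(-1)·(-85) + (-1)·(-2)·(-24) + (+1)·(-2)·(53) + (-1)·(-4)·(30) = 51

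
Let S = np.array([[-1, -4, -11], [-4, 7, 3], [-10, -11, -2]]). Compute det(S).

Expand along row 1:
  + (-1) · |7 3; -11 -2| = (-1)·(-14 − (-33)) = -19
  − (-4) · |-4 3; -10 -2| = −(-4)·(8 − (-30)) = 152
  + (-11) · |-4 7; -10 -11| = (-11)·(44 − (-70)) = -1254
Sum: (-19) + (152) + (-1254) = -1121

-1121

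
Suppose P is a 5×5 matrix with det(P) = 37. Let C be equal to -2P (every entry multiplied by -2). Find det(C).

The determinant is -1184.

For a 5×5 matrix, det(-2P) = (-2)^5·det(P) = -32·det(P).
det(C) = (-32)·(37) = -1184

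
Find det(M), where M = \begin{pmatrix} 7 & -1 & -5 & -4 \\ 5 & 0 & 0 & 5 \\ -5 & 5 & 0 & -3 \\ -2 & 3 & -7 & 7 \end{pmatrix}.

Expand along row 2 (it has 2 zeros):
  − (5) · M_21   where M_21 = det([-1 -5 -4; 5 0 -3; 3 -7 7]) = 381
  + (5) · M_24   where M_24 = det([7 -1 -5; -5 5 0; -2 3 -7]) = -185
det = (-1)·(5)·(381) + (+1)·(5)·(-185) = -2830

|M| = -2830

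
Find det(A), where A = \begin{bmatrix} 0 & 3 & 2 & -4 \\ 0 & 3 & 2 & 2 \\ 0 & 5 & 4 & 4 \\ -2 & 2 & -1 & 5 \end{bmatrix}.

-24

Expand along column 1 (it has 3 zeros):
  − (-2) · M_41   where M_41 = det([3 2 -4; 3 2 2; 5 4 4]) = -12
det = (-1)·(-2)·(-12) = -24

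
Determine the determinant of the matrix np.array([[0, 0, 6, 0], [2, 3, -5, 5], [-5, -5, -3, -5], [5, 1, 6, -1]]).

180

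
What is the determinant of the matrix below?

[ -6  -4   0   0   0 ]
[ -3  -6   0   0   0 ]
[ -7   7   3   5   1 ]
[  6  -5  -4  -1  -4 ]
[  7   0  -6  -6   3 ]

2808

The matrix is block lower-triangular with a 2×2 block and a 3×3 block on the diagonal, so its determinant equals the product of the determinants of the diagonal blocks.
det of the 2×2 block = 24
det of the 3×3 block = 117
det = (24)·(117) = 2808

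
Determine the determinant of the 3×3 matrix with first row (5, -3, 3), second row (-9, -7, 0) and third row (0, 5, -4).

113

Expand along row 2:
  − (-9) · |-3 3; 5 -4| = −(-9)·(12 − 15) = -27
  + (-7) · |5 3; 0 -4| = (-7)·(-20 − 0) = 140
Sum: (-27) + (140) = 113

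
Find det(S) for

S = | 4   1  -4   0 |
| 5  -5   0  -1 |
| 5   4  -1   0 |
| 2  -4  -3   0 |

Expand along column 4 (it has 3 zeros):
  + (-1) · M_24   where M_24 = det([4 1 -4; 5 4 -1; 2 -4 -3]) = 61
det = (+1)·(-1)·(61) = -61

The determinant is -61.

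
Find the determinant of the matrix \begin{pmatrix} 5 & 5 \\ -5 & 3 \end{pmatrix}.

det = 5·3 − 5·(-5) = 15 − (-25) = 40

40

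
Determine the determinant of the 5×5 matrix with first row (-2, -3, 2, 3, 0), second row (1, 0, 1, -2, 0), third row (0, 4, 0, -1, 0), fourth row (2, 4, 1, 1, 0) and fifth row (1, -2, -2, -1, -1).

-89

Expand along column 5 (it has 4 zeros):
  + (-1) · M_55   where M_55 = det([-2 -3 2 3; 1 0 1 -2; 0 4 0 -1; 2 4 1 1]) = 89
det = (+1)·(-1)·(89) = -89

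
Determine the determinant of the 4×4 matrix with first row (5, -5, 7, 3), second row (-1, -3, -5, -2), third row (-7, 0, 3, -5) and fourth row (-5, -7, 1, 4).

-3658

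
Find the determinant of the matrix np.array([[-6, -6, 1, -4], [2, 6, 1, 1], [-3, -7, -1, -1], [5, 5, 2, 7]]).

Expand along row 1:
  + (-6) · M_11   where M_11 = det([6 1 1; -7 -1 -1; 5 2 7]) = 5
  − (-6) · M_12   where M_12 = det([2 1 1; -3 -1 -1; 5 2 7]) = 5
  + (1) · M_13   where M_13 = det([2 6 1; -3 -7 -1; 5 5 7]) = 28
  − (-4) · M_14   where M_14 = det([2 6 1; -3 -7 -1; 5 5 2]) = 8
det = (+1)·(-6)·(5) + (-1)·(-6)·(5) + (+1)·(1)·(28) + (-1)·(-4)·(8) = 60

60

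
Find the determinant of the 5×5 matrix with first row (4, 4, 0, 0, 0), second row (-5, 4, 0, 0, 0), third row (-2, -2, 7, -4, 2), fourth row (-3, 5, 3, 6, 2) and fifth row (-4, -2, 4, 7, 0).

The matrix is block lower-triangular with a 2×2 block and a 3×3 block on the diagonal, so its determinant equals the product of the determinants of the diagonal blocks.
det of the 2×2 block = 36
det of the 3×3 block = -136
det = (36)·(-136) = -4896

The determinant is -4896.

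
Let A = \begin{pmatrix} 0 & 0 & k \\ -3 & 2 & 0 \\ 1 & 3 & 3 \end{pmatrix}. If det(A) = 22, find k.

Expanding along the row containing k, det(A) is linear in k: det(A) = (-11)·k + (0).
Set (-11)·k + (0) = 22  ⇒  (-11)·k = 22  ⇒  k = -2.

k = -2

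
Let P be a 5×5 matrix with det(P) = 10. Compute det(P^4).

The determinant is 10000.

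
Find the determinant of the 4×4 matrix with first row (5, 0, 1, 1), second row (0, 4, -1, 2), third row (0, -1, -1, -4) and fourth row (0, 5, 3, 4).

The determinant is 260.

Expand along column 1 (it has 3 zeros):
  + (5) · M_11   where M_11 = det([4 -1 2; -1 -1 -4; 5 3 4]) = 52
det = (+1)·(5)·(52) = 260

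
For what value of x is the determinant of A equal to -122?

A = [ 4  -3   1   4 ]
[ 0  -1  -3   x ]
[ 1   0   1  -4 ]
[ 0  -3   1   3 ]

5

Expanding along the row containing x, det(A) is linear in x: det(A) = (12)·x + (-182).
Set (12)·x + (-182) = -122  ⇒  (12)·x = 60  ⇒  x = 5.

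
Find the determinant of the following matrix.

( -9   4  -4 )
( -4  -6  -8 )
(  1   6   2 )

Expand along column 1:
  + (-9) · |-6 -8; 6 2| = (-9)·(-12 − (-48)) = -324
  − (-4) · |4 -4; 6 2| = −(-4)·(8 − (-24)) = 128
  + 1 · |4 -4; -6 -8| = 1·(-32 − 24) = -56
Sum: (-324) + (128) + (-56) = -252

-252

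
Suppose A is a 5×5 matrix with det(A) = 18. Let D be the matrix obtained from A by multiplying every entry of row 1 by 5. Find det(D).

The determinant is 90.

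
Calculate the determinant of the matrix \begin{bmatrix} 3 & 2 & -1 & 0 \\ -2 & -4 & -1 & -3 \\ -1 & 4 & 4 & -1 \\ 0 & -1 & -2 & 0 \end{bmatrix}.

62

Expand along row 4 (it has 2 zeros):
  + (-1) · M_42   where M_42 = det([3 -1 0; -2 -1 -3; -1 4 -1]) = 38
  − (-2) · M_43   where M_43 = det([3 2 0; -2 -4 -3; -1 4 -1]) = 50
det = (+1)·(-1)·(38) + (-1)·(-2)·(50) = 62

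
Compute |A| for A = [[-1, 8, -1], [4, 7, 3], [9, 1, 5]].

Expand along column 1:
  + (-1) · |7 3; 1 5| = (-1)·(35 − 3) = -32
  − 4 · |8 -1; 1 5| = −4·(40 − (-1)) = -164
  + 9 · |8 -1; 7 3| = 9·(24 − (-7)) = 279
Sum: (-32) + (-164) + (279) = 83

83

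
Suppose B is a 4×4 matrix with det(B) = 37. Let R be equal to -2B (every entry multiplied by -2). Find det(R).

det(R) = 592

For a 4×4 matrix, det(-2B) = (-2)^4·det(B) = 16·det(B).
det(R) = (16)·(37) = 592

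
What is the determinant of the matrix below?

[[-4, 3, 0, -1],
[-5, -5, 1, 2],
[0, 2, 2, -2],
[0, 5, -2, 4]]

394

Expand along column 1 (it has 2 zeros):
  + (-4) · M_11   where M_11 = det([-5 1 2; 2 2 -2; 5 -2 4]) = -66
  − (-5) · M_21   where M_21 = det([3 0 -1; 2 2 -2; 5 -2 4]) = 26
det = (+1)·(-4)·(-66) + (-1)·(-5)·(26) = 394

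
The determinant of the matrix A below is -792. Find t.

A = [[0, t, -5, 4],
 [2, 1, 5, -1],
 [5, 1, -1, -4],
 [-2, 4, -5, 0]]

Expanding along the row containing t, det(A) is linear in t: det(A) = (-27)·t + (-630).
Set (-27)·t + (-630) = -792  ⇒  (-27)·t = -162  ⇒  t = 6.

t = 6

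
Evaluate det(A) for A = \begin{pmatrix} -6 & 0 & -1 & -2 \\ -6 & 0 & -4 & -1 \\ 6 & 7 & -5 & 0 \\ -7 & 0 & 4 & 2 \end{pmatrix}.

Expand along column 2 (it has 3 zeros):
  − (7) · M_32   where M_32 = det([-6 -1 -2; -6 -4 -1; -7 4 2]) = 109
det = (-1)·(7)·(109) = -763

det(A) = -763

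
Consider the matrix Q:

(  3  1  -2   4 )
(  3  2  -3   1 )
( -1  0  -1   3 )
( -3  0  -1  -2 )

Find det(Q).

det(Q) = 12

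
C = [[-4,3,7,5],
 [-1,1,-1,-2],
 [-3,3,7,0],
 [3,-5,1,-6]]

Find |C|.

|C| = 236

Expand along row 3 (it has 1 zero):
  + (-3) · M_31   where M_31 = det([3 7 5; 1 -1 -2; -5 1 -6]) = 116
  − (3) · M_32   where M_32 = det([-4 7 5; -1 -1 -2; 3 1 -6]) = -106
  + (7) · M_33   where M_33 = det([-4 3 5; -1 1 -2; 3 -5 -6]) = 38
det = (+1)·(-3)·(116) + (-1)·(3)·(-106) + (+1)·(7)·(38) = 236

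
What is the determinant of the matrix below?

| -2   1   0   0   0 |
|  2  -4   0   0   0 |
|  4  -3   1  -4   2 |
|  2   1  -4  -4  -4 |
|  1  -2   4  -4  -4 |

The matrix is block lower-triangular with a 2×2 block and a 3×3 block on the diagonal, so its determinant equals the product of the determinants of the diagonal blocks.
det of the 2×2 block = 6
det of the 3×3 block = 192
det = (6)·(192) = 1152

1152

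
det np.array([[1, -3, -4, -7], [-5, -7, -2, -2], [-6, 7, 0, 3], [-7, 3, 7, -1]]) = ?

The determinant is -4289.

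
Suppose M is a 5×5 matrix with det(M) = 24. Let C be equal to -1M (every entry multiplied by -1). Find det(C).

det(C) = -24

For a 5×5 matrix, det(-1M) = (-1)^5·det(M) = -1·det(M).
det(C) = (-1)·(24) = -24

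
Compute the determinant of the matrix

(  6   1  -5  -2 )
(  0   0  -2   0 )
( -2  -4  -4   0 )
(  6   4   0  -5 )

156

Expand along row 2 (it has 3 zeros):
  − (-2) · M_23   where M_23 = det([6 1 -2; -2 -4 0; 6 4 -5]) = 78
det = (-1)·(-2)·(78) = 156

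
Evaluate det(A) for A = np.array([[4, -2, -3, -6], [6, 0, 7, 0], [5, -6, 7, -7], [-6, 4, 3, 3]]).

-1906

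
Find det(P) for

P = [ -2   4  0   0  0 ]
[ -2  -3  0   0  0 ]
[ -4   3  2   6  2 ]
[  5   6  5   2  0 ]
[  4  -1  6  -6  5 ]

|P| = -2996

P is block lower-triangular with a 2×2 block and a 3×3 block on the diagonal, so its determinant equals the product of the determinants of the diagonal blocks.
det of the 2×2 block = 14
det of the 3×3 block = -214
det = (14)·(-214) = -2996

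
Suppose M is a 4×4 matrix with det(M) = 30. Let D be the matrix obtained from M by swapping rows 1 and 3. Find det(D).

|D| = -30

Swapping two rows multiplies the determinant by −1.
det(D) = (-1)·(30) = -30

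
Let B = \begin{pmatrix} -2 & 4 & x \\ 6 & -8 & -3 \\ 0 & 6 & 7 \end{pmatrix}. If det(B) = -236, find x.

Expanding along the row containing x, det(B) is linear in x: det(B) = (36)·x + (-92).
Set (36)·x + (-92) = -236  ⇒  (36)·x = -144  ⇒  x = -4.

x = -4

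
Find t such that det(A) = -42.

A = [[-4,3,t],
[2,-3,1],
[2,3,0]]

Expanding along the row containing t, det(A) is linear in t: det(A) = (12)·t + (18).
Set (12)·t + (18) = -42  ⇒  (12)·t = -60  ⇒  t = -5.

t = -5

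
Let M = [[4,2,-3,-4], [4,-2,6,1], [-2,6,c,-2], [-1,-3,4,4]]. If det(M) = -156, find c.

c = -2

Expanding along the row containing c, det(M) is linear in c: det(M) = (2)·c + (-152).
Set (2)·c + (-152) = -156  ⇒  (2)·c = -4  ⇒  c = -2.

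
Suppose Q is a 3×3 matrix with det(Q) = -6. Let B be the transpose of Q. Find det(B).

det(Qᵀ) = det(Q).
det(B) = (1)·(-6) = -6

|B| = -6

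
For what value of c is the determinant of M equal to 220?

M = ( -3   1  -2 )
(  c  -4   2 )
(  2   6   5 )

-8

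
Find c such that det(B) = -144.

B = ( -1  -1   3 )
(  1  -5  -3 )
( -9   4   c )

c = 3

Expanding along the row containing c, det(B) is linear in c: det(B) = (6)·c + (-162).
Set (6)·c + (-162) = -144  ⇒  (6)·c = 18  ⇒  c = 3.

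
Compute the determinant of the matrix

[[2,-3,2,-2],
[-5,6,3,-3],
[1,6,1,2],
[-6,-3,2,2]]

Expand along row 1:
  + (2) · M_11   where M_11 = det([6 3 -3; 6 1 2; -3 2 2]) = -111
  − (-3) · M_12   where M_12 = det([-5 3 -3; 1 1 2; -6 2 2]) = -56
  + (2) · M_13   where M_13 = det([-5 6 -3; 1 6 2; -6 -3 2]) = -273
  − (-2) · M_14   where M_14 = det([-5 6 3; 1 6 1; -6 -3 2]) = -24
det = (+1)·(2)·(-111) + (-1)·(-3)·(-56) + (+1)·(2)·(-273) + (-1)·(-2)·(-24) = -984

The determinant is -984.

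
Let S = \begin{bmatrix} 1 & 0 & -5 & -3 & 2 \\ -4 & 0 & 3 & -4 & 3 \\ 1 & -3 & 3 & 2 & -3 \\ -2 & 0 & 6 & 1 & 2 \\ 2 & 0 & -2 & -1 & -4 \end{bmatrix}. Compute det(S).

-618

Expand along column 2 (it has 4 zeros):
  − (-3) · M_32   where M_32 = det([1 -5 -3 2; -4 3 -4 3; -2 6 1 2; 2 -2 -1 -4]) = -206
det = (-1)·(-3)·(-206) = -618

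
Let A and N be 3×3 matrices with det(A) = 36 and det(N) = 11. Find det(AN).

396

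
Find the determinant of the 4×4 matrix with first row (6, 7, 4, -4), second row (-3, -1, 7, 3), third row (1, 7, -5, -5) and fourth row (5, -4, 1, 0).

The determinant is 400.

Expand along row 4 (it has 1 zero):
  − (5) · M_41   where M_41 = det([7 4 -4; -1 7 3; 7 -5 -5]) = 100
  + (-4) · M_42   where M_42 = det([6 4 -4; -3 7 3; 1 -5 -5]) = -200
  − (1) · M_43   where M_43 = det([6 7 -4; -3 -1 3; 1 7 -5]) = -100
det = (-1)·(5)·(100) + (+1)·(-4)·(-200) + (-1)·(1)·(-100) = 400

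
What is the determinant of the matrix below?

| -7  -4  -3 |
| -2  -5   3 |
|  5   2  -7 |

Expand along row 1:
  + (-7) · |-5 3; 2 -7| = (-7)·(35 − 6) = -203
  − (-4) · |-2 3; 5 -7| = −(-4)·(14 − 15) = -4
  + (-3) · |-2 -5; 5 2| = (-3)·(-4 − (-25)) = -63
Sum: (-203) + (-4) + (-63) = -270

-270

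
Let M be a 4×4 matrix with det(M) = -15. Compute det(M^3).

-3375

det(M^3) = (det M)^3 = (-15)^3 = -3375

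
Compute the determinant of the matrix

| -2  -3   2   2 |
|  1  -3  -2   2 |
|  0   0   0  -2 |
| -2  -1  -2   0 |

Expand along row 3 (it has 3 zeros):
  − (-2) · M_34   where M_34 = det([-2 -3 2; 1 -3 -2; -2 -1 -2]) = -40
det = (-1)·(-2)·(-40) = -80

-80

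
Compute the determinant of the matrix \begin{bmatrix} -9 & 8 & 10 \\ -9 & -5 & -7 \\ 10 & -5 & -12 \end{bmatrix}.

The determinant is -699.

Expand along column 1:
  + (-9) · |-5 -7; -5 -12| = (-9)·(60 − 35) = -225
  − (-9) · |8 10; -5 -12| = −(-9)·(-96 − (-50)) = -414
  + 10 · |8 10; -5 -7| = 10·(-56 − (-50)) = -60
Sum: (-225) + (-414) + (-60) = -699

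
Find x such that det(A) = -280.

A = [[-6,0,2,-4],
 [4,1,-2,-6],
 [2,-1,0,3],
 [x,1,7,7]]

-3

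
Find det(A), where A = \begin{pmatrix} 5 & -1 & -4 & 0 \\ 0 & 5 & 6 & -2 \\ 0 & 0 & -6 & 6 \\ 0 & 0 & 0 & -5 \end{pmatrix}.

A is upper triangular, so det(A) is the product of the diagonal entries:
det = (5) · (5) · (-6) · (-5) = 750

|A| = 750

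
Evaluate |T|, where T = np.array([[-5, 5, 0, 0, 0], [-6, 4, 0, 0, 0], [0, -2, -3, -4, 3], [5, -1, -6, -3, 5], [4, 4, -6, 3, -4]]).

|T| = 1170

T is block lower-triangular with a 2×2 block and a 3×3 block on the diagonal, so its determinant equals the product of the determinants of the diagonal blocks.
det of the 2×2 block = 10
det of the 3×3 block = 117
det = (10)·(117) = 1170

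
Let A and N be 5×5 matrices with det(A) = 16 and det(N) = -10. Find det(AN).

det(AN) = det(A)·det(N) = (16)·(-10) = -160

The determinant is -160.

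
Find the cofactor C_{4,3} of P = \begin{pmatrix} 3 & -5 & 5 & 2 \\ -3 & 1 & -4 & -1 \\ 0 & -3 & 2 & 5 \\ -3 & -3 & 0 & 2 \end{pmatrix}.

51

Delete row 4 and column 3; the remaining 3×3 submatrix is [3 -5 2; -3 1 -1; 0 -3 5].
Its determinant is -51.
The cofactor carries sign (−1)^(4+3) = −1, so C_{4,3} = −(-51) = 51.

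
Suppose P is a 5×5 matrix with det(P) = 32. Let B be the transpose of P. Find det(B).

det(Pᵀ) = det(P).
det(B) = (1)·(32) = 32

The determinant is 32.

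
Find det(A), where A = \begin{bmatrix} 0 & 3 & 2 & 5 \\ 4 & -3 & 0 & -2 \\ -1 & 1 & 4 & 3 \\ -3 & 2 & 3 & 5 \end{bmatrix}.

-101

Expand along row 1 (it has 1 zero):
  − (3) · M_12   where M_12 = det([4 0 -2; -1 4 3; -3 3 5]) = 26
  + (2) · M_13   where M_13 = det([4 -3 -2; -1 1 3; -3 2 5]) = 6
  − (5) · M_14   where M_14 = det([4 -3 0; -1 1 4; -3 2 3]) = 7
det = (-1)·(3)·(26) + (+1)·(2)·(6) + (-1)·(5)·(7) = -101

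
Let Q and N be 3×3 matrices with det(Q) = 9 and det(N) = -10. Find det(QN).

det(QN) = det(Q)·det(N) = (9)·(-10) = -90

det(QN) = -90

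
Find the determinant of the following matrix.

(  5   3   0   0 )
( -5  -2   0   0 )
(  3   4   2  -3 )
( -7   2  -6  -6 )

-150

The matrix is block lower-triangular with a 2×2 block and a 2×2 block on the diagonal, so its determinant equals the product of the determinants of the diagonal blocks.
det of the 2×2 block = 5
det of the 2×2 block = -30
det = (5)·(-30) = -150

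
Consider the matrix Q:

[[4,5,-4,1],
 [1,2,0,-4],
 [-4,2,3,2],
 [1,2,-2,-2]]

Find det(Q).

Expand along row 2 (it has 1 zero):
  − (1) · M_21   where M_21 = det([5 -4 1; 2 3 2; 2 -2 -2]) = -52
  + (2) · M_22   where M_22 = det([4 -4 1; -4 3 2; 1 -2 -2]) = 21
  + (-4) · M_24   where M_24 = det([4 5 -4; -4 2 3; 1 2 -2]) = -25
det = (-1)·(1)·(-52) + (+1)·(2)·(21) + (+1)·(-4)·(-25) = 194

194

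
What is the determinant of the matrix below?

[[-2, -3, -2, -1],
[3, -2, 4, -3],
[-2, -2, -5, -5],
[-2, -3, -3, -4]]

Expand along row 1:
  + (-2) · M_11   where M_11 = det([-2 4 -3; -2 -5 -5; -3 -3 -4]) = 45
  − (-3) · M_12   where M_12 = det([3 4 -3; -2 -5 -5; -2 -3 -4]) = 35
  + (-2) · M_13   where M_13 = det([3 -2 -3; -2 -2 -5; -2 -3 -4]) = -31
  − (-1) · M_14   where M_14 = det([3 -2 4; -2 -2 -5; -2 -3 -3]) = -27
det = (+1)·(-2)·(45) + (-1)·(-3)·(35) + (+1)·(-2)·(-31) + (-1)·(-1)·(-27) = 50

The determinant is 50.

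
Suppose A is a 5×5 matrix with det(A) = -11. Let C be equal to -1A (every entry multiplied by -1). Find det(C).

det(C) = 11

For a 5×5 matrix, det(-1A) = (-1)^5·det(A) = -1·det(A).
det(C) = (-1)·(-11) = 11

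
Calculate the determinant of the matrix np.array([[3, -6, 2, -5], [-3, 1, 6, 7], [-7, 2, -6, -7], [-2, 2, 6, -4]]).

The determinant is -3960.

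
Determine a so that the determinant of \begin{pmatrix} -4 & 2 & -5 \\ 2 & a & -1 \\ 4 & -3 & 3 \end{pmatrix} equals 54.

Expanding along the column containing a, det(M) is linear in a: det(M) = (8)·a + (22).
Set (8)·a + (22) = 54  ⇒  (8)·a = 32  ⇒  a = 4.

4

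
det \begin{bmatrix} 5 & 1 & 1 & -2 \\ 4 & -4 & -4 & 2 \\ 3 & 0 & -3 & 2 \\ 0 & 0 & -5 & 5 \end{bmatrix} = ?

30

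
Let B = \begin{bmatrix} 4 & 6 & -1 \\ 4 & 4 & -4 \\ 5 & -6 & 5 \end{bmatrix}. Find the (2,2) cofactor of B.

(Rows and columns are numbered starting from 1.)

25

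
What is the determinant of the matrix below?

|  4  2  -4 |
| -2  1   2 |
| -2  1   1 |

-8

Expand along column 1:
  + 4 · |1 2; 1 1| = 4·(1 − 2) = -4
  − (-2) · |2 -4; 1 1| = −(-2)·(2 − (-4)) = 12
  + (-2) · |2 -4; 1 2| = (-2)·(4 − (-4)) = -16
Sum: (-4) + (12) + (-16) = -8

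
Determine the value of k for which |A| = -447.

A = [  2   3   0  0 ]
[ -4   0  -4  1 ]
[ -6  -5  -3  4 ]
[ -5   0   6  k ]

3

Expanding along the column containing k, det(A) is linear in k: det(A) = (-4)·k + (-435).
Set (-4)·k + (-435) = -447  ⇒  (-4)·k = -12  ⇒  k = 3.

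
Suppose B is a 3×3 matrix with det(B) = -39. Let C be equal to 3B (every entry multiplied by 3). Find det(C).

-1053

For a 3×3 matrix, det(3B) = 3^3·det(B) = 27·det(B).
det(C) = (27)·(-39) = -1053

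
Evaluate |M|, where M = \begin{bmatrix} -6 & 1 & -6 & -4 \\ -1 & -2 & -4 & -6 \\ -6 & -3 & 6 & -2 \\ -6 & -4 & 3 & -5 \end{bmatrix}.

126

Expand along row 1:
  + (-6) · M_11   where M_11 = det([-2 -4 -6; -3 6 -2; -4 3 -5]) = -14
  − (1) · M_12   where M_12 = det([-1 -4 -6; -6 6 -2; -6 3 -5]) = -12
  + (-6) · M_13   where M_13 = det([-1 -2 -6; -6 -3 -2; -6 -4 -5]) = -7
  − (-4) · M_14   where M_14 = det([-1 -2 -4; -6 -3 6; -6 -4 3]) = -3
det = (+1)·(-6)·(-14) + (-1)·(1)·(-12) + (+1)·(-6)·(-7) + (-1)·(-4)·(-3) = 126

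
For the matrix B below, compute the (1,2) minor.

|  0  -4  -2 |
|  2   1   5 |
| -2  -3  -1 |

Delete row 1 and column 2; the remaining 2×2 submatrix is [2 5; -2 -1].
Its determinant is 2·(-1) − 5·(-2) = 8.

8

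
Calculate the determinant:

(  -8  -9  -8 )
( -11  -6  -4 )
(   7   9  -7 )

Expand along row 1:
  + (-8) · |-6 -4; 9 -7| = (-8)·(42 − (-36)) = -624
  − (-9) · |-11 -4; 7 -7| = −(-9)·(77 − (-28)) = 945
  + (-8) · |-11 -6; 7 9| = (-8)·(-99 − (-42)) = 456
Sum: (-624) + (945) + (456) = 777

777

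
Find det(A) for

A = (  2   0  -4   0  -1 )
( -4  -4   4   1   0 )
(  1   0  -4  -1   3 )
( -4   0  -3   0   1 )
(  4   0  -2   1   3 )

716

Expand along column 2 (it has 4 zeros):
  + (-4) · M_22   where M_22 = det([2 -4 0 -1; 1 -4 -1 3; -4 -3 0 1; 4 -2 1 3]) = -179
det = (+1)·(-4)·(-179) = 716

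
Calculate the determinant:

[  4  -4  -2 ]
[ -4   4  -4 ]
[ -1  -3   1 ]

-96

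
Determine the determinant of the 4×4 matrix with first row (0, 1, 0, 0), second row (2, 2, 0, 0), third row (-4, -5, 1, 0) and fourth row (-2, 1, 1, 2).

The determinant is -4.

The matrix is block lower-triangular with a 2×2 block and a 2×2 block on the diagonal, so its determinant equals the product of the determinants of the diagonal blocks.
det of the 2×2 block = -2
det of the 2×2 block = 2
det = (-2)·(2) = -4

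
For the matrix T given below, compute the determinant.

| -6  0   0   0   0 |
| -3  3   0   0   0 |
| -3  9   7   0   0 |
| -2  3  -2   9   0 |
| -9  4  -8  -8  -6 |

det(T) = 6804

T is lower triangular, so det(T) is the product of the diagonal entries:
det = (-6) · (3) · (7) · (9) · (-6) = 6804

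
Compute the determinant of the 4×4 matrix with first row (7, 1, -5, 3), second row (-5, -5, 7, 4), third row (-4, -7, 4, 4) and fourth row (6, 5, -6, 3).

596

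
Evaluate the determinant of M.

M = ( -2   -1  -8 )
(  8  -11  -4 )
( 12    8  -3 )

|M| = -1674

Expand along row 1:
  + (-2) · |-11 -4; 8 -3| = (-2)·(33 − (-32)) = -130
  − (-1) · |8 -4; 12 -3| = −(-1)·(-24 − (-48)) = 24
  + (-8) · |8 -11; 12 8| = (-8)·(64 − (-132)) = -1568
Sum: (-130) + (24) + (-1568) = -1674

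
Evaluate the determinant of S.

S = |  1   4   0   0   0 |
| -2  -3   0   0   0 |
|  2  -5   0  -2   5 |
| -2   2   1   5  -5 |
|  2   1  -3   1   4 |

290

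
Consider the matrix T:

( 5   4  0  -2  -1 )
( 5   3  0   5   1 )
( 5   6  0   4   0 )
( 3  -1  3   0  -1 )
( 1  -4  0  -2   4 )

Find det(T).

|T| = 1020

Expand along column 3 (it has 4 zeros):
  − (3) · M_43   where M_43 = det([5 4 -2 -1; 5 3 5 1; 5 6 4 0; 1 -4 -2 4]) = -340
det = (-1)·(3)·(-340) = 1020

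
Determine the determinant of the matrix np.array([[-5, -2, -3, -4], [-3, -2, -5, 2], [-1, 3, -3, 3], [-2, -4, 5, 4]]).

Expand along row 1:
  + (-5) · M_11   where M_11 = det([-2 -5 2; 3 -3 3; -4 5 4]) = 180
  − (-2) · M_12   where M_12 = det([-3 -5 2; -1 -3 3; -2 5 4]) = 69
  + (-3) · M_13   where M_13 = det([-3 -2 2; -1 3 3; -2 -4 4]) = -48
  − (-4) · M_14   where M_14 = det([-3 -2 -5; -1 3 -3; -2 -4 5]) = -81
det = (+1)·(-5)·(180) + (-1)·(-2)·(69) + (+1)·(-3)·(-48) + (-1)·(-4)·(-81) = -942

The determinant is -942.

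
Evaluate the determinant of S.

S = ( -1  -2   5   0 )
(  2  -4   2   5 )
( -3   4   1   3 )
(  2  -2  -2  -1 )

36

Expand along row 1 (it has 1 zero):
  + (-1) · M_11   where M_11 = det([-4 2 5; 4 1 3; -2 -2 -1]) = -54
  − (-2) · M_12   where M_12 = det([2 2 5; -3 1 3; 2 -2 -1]) = 36
  + (5) · M_13   where M_13 = det([2 -4 5; -3 4 3; 2 -2 -1]) = -18
det = (+1)·(-1)·(-54) + (-1)·(-2)·(36) + (+1)·(5)·(-18) = 36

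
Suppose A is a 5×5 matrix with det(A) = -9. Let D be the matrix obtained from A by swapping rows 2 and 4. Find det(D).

Swapping two rows multiplies the determinant by −1.
det(D) = (-1)·(-9) = 9

9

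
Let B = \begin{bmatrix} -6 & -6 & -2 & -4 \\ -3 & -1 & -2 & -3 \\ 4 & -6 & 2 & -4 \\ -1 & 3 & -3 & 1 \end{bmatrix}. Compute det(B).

284

Expand along row 1:
  + (-6) · M_11   where M_11 = det([-1 -2 -3; -6 2 -4; 3 -3 1]) = -14
  − (-6) · M_12   where M_12 = det([-3 -2 -3; 4 2 -4; -1 -3 1]) = 60
  + (-2) · M_13   where M_13 = det([-3 -1 -3; 4 -6 -4; -1 3 1]) = -36
  − (-4) · M_14   where M_14 = det([-3 -1 -2; 4 -6 2; -1 3 -3]) = -58
det = (+1)·(-6)·(-14) + (-1)·(-6)·(60) + (+1)·(-2)·(-36) + (-1)·(-4)·(-58) = 284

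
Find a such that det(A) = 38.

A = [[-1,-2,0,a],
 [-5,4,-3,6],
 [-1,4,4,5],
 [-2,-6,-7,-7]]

Expanding along the column containing a, det(A) is linear in a: det(A) = (82)·a + (202).
Set (82)·a + (202) = 38  ⇒  (82)·a = -164  ⇒  a = -2.

-2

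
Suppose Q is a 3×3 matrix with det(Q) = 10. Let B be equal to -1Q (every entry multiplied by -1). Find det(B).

For a 3×3 matrix, det(-1Q) = (-1)^3·det(Q) = -1·det(Q).
det(B) = (-1)·(10) = -10

-10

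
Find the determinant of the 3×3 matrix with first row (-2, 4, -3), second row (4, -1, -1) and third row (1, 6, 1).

-105

Expand along column 1:
  + (-2) · |-1 -1; 6 1| = (-2)·(-1 − (-6)) = -10
  − 4 · |4 -3; 6 1| = −4·(4 − (-18)) = -88
  + 1 · |4 -3; -1 -1| = 1·(-4 − 3) = -7
Sum: (-10) + (-88) + (-7) = -105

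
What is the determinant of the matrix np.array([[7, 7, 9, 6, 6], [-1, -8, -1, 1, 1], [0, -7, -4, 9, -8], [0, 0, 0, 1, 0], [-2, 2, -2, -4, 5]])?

1278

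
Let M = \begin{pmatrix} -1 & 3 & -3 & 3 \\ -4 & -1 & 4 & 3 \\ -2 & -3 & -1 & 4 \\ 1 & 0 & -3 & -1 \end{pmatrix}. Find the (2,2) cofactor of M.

2

Delete row 2 and column 2; the remaining 3×3 submatrix is [-1 -3 3; -2 -1 4; 1 -3 -1].
Its determinant is 2.
The cofactor carries sign (−1)^(2+2) = +1, so C_{2,2} = +(2) = 2.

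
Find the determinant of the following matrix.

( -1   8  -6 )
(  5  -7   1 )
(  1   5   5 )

Expand along column 1:
  + (-1) · |-7 1; 5 5| = (-1)·(-35 − 5) = 40
  − 5 · |8 -6; 5 5| = −5·(40 − (-30)) = -350
  + 1 · |8 -6; -7 1| = 1·(8 − 42) = -34
Sum: (40) + (-350) + (-34) = -344

-344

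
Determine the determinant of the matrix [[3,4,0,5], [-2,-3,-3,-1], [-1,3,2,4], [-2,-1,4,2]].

The determinant is 233.

Expand along row 1 (it has 1 zero):
  + (3) · M_11   where M_11 = det([-3 -3 -1; 3 2 4; -1 4 2]) = 52
  − (4) · M_12   where M_12 = det([-2 -3 -1; -1 2 4; -2 4 2]) = 42
  − (5) · M_14   where M_14 = det([-2 -3 -3; -1 3 2; -2 -1 4]) = -49
det = (+1)·(3)·(52) + (-1)·(4)·(42) + (-1)·(5)·(-49) = 233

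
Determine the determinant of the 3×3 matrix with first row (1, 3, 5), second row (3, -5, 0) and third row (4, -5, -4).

81

Expand along row 2:
  − 3 · |3 5; -5 -4| = −3·(-12 − (-25)) = -39
  + (-5) · |1 5; 4 -4| = (-5)·(-4 − 20) = 120
Sum: (-39) + (120) = 81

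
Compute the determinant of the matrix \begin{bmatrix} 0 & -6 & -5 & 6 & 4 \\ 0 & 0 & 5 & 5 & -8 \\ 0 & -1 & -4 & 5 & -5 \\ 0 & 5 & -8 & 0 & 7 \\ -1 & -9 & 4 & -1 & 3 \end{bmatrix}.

The determinant is 3564.

Expand along column 1 (it has 4 zeros):
  + (-1) · M_51   where M_51 = det([-6 -5 6 4; 0 5 5 -8; -1 -4 5 -5; 5 -8 0 7]) = -3564
det = (+1)·(-1)·(-3564) = 3564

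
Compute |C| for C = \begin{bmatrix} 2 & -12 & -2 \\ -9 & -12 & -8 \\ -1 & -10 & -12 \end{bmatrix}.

det(C) = 1172

Expand along column 1:
  + 2 · |-12 -8; -10 -12| = 2·(144 − 80) = 128
  − (-9) · |-12 -2; -10 -12| = −(-9)·(144 − 20) = 1116
  + (-1) · |-12 -2; -12 -8| = (-1)·(96 − 24) = -72
Sum: (128) + (1116) + (-72) = 1172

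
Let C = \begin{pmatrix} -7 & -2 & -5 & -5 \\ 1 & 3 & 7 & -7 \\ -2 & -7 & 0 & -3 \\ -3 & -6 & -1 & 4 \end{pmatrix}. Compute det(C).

-2294

Expand along row 3 (it has 1 zero):
  + (-2) · M_31   where M_31 = det([-2 -5 -5; 3 7 -7; -6 -1 4]) = -387
  − (-7) · M_32   where M_32 = det([-7 -5 -5; 1 7 -7; -3 -1 4]) = -332
  − (-3) · M_34   where M_34 = det([-7 -2 -5; 1 3 7; -3 -6 -1]) = -248
det = (+1)·(-2)·(-387) + (-1)·(-7)·(-332) + (-1)·(-3)·(-248) = -2294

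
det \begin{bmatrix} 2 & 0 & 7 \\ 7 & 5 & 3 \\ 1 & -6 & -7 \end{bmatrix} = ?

Expand along column 2:
  + 5 · |2 7; 1 -7| = 5·(-14 − 7) = -105
  − (-6) · |2 7; 7 3| = −(-6)·(6 − 49) = -258
Sum: (-105) + (-258) = -363

-363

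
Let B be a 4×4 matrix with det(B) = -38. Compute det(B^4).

The determinant is 2085136.

det(B^4) = (det B)^4 = (-38)^4 = 2085136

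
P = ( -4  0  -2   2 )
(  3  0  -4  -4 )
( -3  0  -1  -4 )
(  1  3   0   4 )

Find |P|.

Expand along column 2 (it has 3 zeros):
  + (3) · M_42   where M_42 = det([-4 -2 2; 3 -4 -4; -3 -1 -4]) = -126
det = (+1)·(3)·(-126) = -378

-378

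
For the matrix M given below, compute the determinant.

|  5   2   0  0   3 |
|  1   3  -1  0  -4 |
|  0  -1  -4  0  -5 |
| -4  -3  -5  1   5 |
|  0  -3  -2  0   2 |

|M| = -89

Expand along column 4 (it has 4 zeros):
  + (1) · M_44   where M_44 = det([5 2 0 3; 1 3 -1 -4; 0 -1 -4 -5; 0 -3 -2 2]) = -89
det = (+1)·(1)·(-89) = -89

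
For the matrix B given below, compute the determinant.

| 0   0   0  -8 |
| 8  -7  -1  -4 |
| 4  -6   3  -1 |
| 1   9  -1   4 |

Expand along row 1 (it has 3 zeros):
  − (-8) · M_14   where M_14 = det([8 -7 -1; 4 -6 3; 1 9 -1]) = -259
det = (-1)·(-8)·(-259) = -2072

-2072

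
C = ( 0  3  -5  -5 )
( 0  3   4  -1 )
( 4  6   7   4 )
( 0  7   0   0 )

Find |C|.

Expand along row 4 (it has 3 zeros):
  + (7) · M_42   where M_42 = det([0 -5 -5; 0 4 -1; 4 7 4]) = 100
det = (+1)·(7)·(100) = 700

700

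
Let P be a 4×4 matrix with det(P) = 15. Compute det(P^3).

det(P^3) = (det P)^3 = (15)^3 = 3375

3375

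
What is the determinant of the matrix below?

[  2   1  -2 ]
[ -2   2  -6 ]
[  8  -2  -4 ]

-72

Expand along row 1:
  + 2 · |2 -6; -2 -4| = 2·(-8 − 12) = -40
  − 1 · |-2 -6; 8 -4| = −1·(8 − (-48)) = -56
  + (-2) · |-2 2; 8 -2| = (-2)·(4 − 16) = 24
Sum: (-40) + (-56) + (24) = -72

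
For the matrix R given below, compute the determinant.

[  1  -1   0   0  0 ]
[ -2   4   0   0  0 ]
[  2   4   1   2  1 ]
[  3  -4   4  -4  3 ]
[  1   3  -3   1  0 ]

R is block lower-triangular with a 2×2 block and a 3×3 block on the diagonal, so its determinant equals the product of the determinants of the diagonal blocks.
det of the 2×2 block = 2
det of the 3×3 block = -29
det = (2)·(-29) = -58

-58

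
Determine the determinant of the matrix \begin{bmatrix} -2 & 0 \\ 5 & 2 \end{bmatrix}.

det = (-2)·2 − 0·5 = -4 − 0 = -4

-4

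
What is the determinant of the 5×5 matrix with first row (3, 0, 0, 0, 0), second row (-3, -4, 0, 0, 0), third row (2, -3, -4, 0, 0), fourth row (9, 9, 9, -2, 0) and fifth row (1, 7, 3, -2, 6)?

The matrix is lower triangular, so the determinant is the product of the diagonal entries:
det = (3) · (-4) · (-4) · (-2) · (6) = -576

The determinant is -576.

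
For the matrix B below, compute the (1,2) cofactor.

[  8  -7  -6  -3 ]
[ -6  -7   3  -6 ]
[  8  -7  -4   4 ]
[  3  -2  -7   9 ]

Delete row 1 and column 2; the remaining 3×3 submatrix is [-6 3 -6; 8 -4 4; 3 -7 9].
Its determinant is 132.
The cofactor carries sign (−1)^(1+2) = −1, so C_{1,2} = −(132) = -132.

-132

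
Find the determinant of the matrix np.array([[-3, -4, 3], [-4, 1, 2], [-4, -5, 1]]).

The determinant is 55.

Expand along column 1:
  + (-3) · |1 2; -5 1| = (-3)·(1 − (-10)) = -33
  − (-4) · |-4 3; -5 1| = −(-4)·(-4 − (-15)) = 44
  + (-4) · |-4 3; 1 2| = (-4)·(-8 − 3) = 44
Sum: (-33) + (44) + (44) = 55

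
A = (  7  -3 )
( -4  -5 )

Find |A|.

-47

det(A) = 7·(-5) − (-3)·(-4) = -35 − 12 = -47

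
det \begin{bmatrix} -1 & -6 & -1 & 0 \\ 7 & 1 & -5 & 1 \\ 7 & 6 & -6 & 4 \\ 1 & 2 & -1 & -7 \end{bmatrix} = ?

The determinant is 823.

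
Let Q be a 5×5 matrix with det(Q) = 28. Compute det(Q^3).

21952

det(Q^3) = (det Q)^3 = (28)^3 = 21952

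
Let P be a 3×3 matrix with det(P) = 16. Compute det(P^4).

det(P^4) = (det P)^4 = (16)^4 = 65536

65536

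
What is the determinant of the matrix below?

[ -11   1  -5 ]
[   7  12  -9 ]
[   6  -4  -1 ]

The determinant is 981.

Expand along column 1:
  + (-11) · |12 -9; -4 -1| = (-11)·(-12 − 36) = 528
  − 7 · |1 -5; -4 -1| = −7·(-1 − 20) = 147
  + 6 · |1 -5; 12 -9| = 6·(-9 − (-60)) = 306
Sum: (528) + (147) + (306) = 981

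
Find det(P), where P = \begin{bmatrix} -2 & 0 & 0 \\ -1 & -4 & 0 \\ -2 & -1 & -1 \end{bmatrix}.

P is lower triangular, so det(P) is the product of the diagonal entries:
det = (-2) · (-4) · (-1) = -8

|P| = -8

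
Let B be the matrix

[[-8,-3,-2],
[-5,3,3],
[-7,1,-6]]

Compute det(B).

|B| = 289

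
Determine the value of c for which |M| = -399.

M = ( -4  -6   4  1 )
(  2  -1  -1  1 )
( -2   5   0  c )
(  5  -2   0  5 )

7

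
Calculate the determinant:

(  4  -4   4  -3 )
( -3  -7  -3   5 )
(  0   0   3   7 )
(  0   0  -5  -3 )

The matrix is block upper-triangular with a 2×2 block and a 2×2 block on the diagonal, so its determinant equals the product of the determinants of the diagonal blocks.
det of the 2×2 block = -40
det of the 2×2 block = 26
det = (-40)·(26) = -1040

-1040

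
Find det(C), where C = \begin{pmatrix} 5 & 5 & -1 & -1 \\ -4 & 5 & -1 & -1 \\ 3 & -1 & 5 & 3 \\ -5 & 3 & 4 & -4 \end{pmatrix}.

Expand along row 1:
  + (5) · M_11   where M_11 = det([5 -1 -1; -1 5 3; 3 4 -4]) = -146
  − (5) · M_12   where M_12 = det([-4 -1 -1; 3 5 3; -5 4 -4]) = 94
  + (-1) · M_13   where M_13 = det([-4 5 -1; 3 -1 3; -5 3 -4]) = 1
  − (-1) · M_14   where M_14 = det([-4 5 -1; 3 -1 5; -5 3 4]) = -113
det = (+1)·(5)·(-146) + (-1)·(5)·(94) + (+1)·(-1)·(1) + (-1)·(-1)·(-113) = -1314

-1314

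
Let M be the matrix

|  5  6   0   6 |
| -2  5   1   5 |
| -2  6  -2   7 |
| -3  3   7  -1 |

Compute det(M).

|M| = 238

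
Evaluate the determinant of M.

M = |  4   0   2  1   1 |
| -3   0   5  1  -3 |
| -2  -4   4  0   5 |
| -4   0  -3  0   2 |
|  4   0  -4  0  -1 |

-708

Expand along column 2 (it has 4 zeros):
  − (-4) · M_32   where M_32 = det([4 2 1 1; -3 5 1 -3; -4 -3 0 2; 4 -4 0 -1]) = -177
det = (-1)·(-4)·(-177) = -708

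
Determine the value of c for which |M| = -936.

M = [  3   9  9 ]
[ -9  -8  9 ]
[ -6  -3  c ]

c = -6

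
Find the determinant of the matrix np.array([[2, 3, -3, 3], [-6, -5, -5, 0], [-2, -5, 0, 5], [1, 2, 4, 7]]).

Expand along row 2 (it has 1 zero):
  − (-6) · M_21   where M_21 = det([3 -3 3; -5 0 5; 2 4 7]) = -255
  + (-5) · M_22   where M_22 = det([2 -3 3; -2 0 5; 1 4 7]) = -121
  − (-5) · M_23   where M_23 = det([2 3 3; -2 -5 5; 1 2 7]) = -30
det = (-1)·(-6)·(-255) + (+1)·(-5)·(-121) + (-1)·(-5)·(-30) = -1075

The determinant is -1075.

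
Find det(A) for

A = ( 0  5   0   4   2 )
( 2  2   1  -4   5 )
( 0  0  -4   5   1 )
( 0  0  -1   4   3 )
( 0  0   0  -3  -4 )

A is block upper-triangular with a 2×2 block and a 3×3 block on the diagonal, so its determinant equals the product of the determinants of the diagonal blocks.
det of the 2×2 block = -10
det of the 3×3 block = 11
det = (-10)·(11) = -110

det(A) = -110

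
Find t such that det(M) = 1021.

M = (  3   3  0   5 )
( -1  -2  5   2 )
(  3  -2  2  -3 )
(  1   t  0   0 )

t = -7

Expanding along the row containing t, det(M) is linear in t: det(M) = (-142)·t + (27).
Set (-142)·t + (27) = 1021  ⇒  (-142)·t = 994  ⇒  t = -7.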